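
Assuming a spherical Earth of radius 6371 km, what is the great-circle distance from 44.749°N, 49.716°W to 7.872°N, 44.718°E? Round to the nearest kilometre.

9740 km

Δλ = 44.718 − -49.716 = 94.434°.
Δφ = 7.872 − 44.749 = -36.877°.
a = sin²(Δφ/2) + cos φ₁ · cos φ₂ · sin²(Δλ/2) = 0.478984.
c = 2·atan2(√a, √(1−a)) = 1.52875 rad → d = 6371·c ≈ 9739.68 km.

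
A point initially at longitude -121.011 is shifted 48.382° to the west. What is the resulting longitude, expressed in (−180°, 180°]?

-169.393°

Start at -121.011°; shift −48.382° → -169.393°.
-169.393° already lies in (−180°, 180°].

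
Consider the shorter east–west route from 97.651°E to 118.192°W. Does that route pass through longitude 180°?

Yes

Naïve |-118.192 − 97.651| = 215.843° > 180°, so the shorter arc goes the other way round — across 180°.
Signed shortest Δλ = ((-118.192 − 97.651 + 180) mod 360) − 180 = 144.157°.
Going east by 144.157° from +97.651° passes through 180° before reaching -118.192°.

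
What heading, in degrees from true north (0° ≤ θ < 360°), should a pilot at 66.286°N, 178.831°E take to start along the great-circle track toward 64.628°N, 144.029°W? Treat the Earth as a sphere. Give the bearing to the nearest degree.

79°

Δλ = -144.029 − 178.831 = -322.860°; wrapped into (−180°, 180°]: 37.140°.
θ = atan2( sin Δλ · cos φ₂ , cos φ₁ · sin φ₂ − sin φ₁ · cos φ₂ · cos Δλ )
  = atan2(0.25871, 0.05064) = 78.924° → normalised to [0°, 360°): 78.924°.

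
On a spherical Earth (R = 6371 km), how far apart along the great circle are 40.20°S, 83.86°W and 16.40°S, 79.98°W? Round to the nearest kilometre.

2673 km

Δλ = -79.98 − -83.86 = 3.88°.
Δφ = -16.40 − -40.20 = 23.80°.
a = sin²(Δφ/2) + cos φ₁ · cos φ₂ · sin²(Δλ/2) = 0.043360.
c = 2·atan2(√a, √(1−a)) = 0.41953 rad → d = 6371·c ≈ 2672.83 km.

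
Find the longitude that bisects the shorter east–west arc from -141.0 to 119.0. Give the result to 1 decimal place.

Signed shortest Δλ from -141.0° to +119.0° is -100.0°.
Midpoint longitude = -141.0° + (-100.0°)/2 = -141.0° − 50.0° = -191.0°.
Normalise into (−180°, 180°]: +169.0°.
(The naïve average (-141.0 + +119.0)/2 = -11.0° is on the wrong side of the globe.)

+169.0°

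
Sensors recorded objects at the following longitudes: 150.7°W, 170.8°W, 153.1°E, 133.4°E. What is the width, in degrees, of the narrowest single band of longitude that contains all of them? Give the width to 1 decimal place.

75.9°

Sort the longitudes: -170.8°, -150.7°, +133.4°, +153.1°.
Eastward gaps between consecutive values (wrapping around): 20.1°, 284.1°, 19.7°, 36.1°.
Largest gap = 284.1° ⇒ minimal covering band is its complement: 360° − 284.1° = 75.9°.
Band runs from +133.4° eastward to -150.7°, crossing the antimeridian.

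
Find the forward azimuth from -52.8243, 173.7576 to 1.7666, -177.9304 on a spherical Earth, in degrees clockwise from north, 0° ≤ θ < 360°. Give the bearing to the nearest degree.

10°

Δλ = -177.9304 − 173.7576 = -351.6880°; wrapped into (−180°, 180°]: 8.3120°.
θ = atan2( sin Δλ · cos φ₂ , cos φ₁ · sin φ₂ − sin φ₁ · cos φ₂ · cos Δλ )
  = atan2(0.14449, 0.80667) = 10.155° → normalised to [0°, 360°): 10.155°.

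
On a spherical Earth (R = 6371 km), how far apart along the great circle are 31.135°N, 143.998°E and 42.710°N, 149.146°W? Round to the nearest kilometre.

5924 km

Δλ = -149.146 − 143.998 = -293.144°; wrapped into (−180°, 180°]: 66.856°.
Δφ = 42.710 − 31.135 = 11.575°.
a = sin²(Δφ/2) + cos φ₁ · cos φ₂ · sin²(Δλ/2) = 0.201041.
c = 2·atan2(√a, √(1−a)) = 0.92990 rad → d = 6371·c ≈ 5924.37 km.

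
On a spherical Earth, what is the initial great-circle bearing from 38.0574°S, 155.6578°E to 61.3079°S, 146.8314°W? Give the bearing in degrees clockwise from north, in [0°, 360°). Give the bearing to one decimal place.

Δλ = -146.8314 − 155.6578 = -302.4892°; wrapped into (−180°, 180°]: 57.5108°.
θ = atan2( sin Δλ · cos φ₂ , cos φ₁ · sin φ₂ − sin φ₁ · cos φ₂ · cos Δλ )
  = atan2(0.40496, -0.53174) = 142.708° → normalised to [0°, 360°): 142.708°.

142.7°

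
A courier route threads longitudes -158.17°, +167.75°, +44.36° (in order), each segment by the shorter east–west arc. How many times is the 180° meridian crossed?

Leg 1: -158.17° → +167.75°, shortest Δλ = -34.08° (west) — crosses 180°.
Leg 2: +167.75° → +44.36°, shortest Δλ = -123.39° (west) — does not cross 180°.
Total crossings: 1.

1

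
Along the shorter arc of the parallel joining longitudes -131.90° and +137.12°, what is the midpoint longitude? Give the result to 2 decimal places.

Signed shortest Δλ from -131.90° to +137.12° is -90.98°.
Midpoint longitude = -131.90° + (-90.98°)/2 = -131.90° − 45.49° = -177.39°.
(The naïve average (-131.90 + +137.12)/2 = 2.61° is on the wrong side of the globe.)

-177.39°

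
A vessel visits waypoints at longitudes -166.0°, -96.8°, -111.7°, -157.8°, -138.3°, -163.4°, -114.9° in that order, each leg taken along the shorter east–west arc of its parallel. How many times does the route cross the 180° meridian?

Leg 1: -166.0° → -96.8°, shortest Δλ = 69.2° (east) — does not cross 180°.
Leg 2: -96.8° → -111.7°, shortest Δλ = -14.9° (west) — does not cross 180°.
Leg 3: -111.7° → -157.8°, shortest Δλ = -46.1° (west) — does not cross 180°.
Leg 4: -157.8° → -138.3°, shortest Δλ = 19.5° (east) — does not cross 180°.
Leg 5: -138.3° → -163.4°, shortest Δλ = -25.1° (west) — does not cross 180°.
Leg 6: -163.4° → -114.9°, shortest Δλ = 48.5° (east) — does not cross 180°.
Total crossings: 0.

0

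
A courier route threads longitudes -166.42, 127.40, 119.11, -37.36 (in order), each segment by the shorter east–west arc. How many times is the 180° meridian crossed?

Leg 1: -166.42° → +127.40°, shortest Δλ = -66.18° (west) — crosses 180°.
Leg 2: +127.40° → +119.11°, shortest Δλ = -8.29° (west) — does not cross 180°.
Leg 3: +119.11° → -37.36°, shortest Δλ = -156.47° (west) — does not cross 180°.
Total crossings: 1.

1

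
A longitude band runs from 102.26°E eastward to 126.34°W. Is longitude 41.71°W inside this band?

No

Band width going east from +102.26° to -126.34°: ((-126.34 − 102.26) mod 360) = 131.40°.
Offset of -41.71° east of the west edge: ((-41.71 − 102.26) mod 360) = 216.03°.
216.03° > 131.40° ⇒ outside.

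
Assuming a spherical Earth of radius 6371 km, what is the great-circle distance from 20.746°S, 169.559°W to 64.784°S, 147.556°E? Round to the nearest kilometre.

5809 km

Δλ = 147.556 − -169.559 = 317.115°; wrapped into (−180°, 180°]: -42.885°.
Δφ = -64.784 − -20.746 = -44.038°.
a = sin²(Δφ/2) + cos φ₁ · cos φ₂ · sin²(Δλ/2) = 0.193804.
c = 2·atan2(√a, √(1−a)) = 0.91171 rad → d = 6371·c ≈ 5808.52 km.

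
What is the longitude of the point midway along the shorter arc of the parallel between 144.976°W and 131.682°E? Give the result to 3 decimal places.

Signed shortest Δλ from -144.976° to +131.682° is -83.342°.
Midpoint longitude = -144.976° + (-83.342°)/2 = -144.976° − 41.671° = -186.647°.
Normalise into (−180°, 180°]: +173.353°.
(The naïve average (-144.976 + +131.682)/2 = -6.647° is on the wrong side of the globe.)

173.353°E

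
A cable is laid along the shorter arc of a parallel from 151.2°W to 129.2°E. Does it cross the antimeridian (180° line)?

Naïve |129.2 − -151.2| = 280.4° > 180°, so the shorter arc goes the other way round — across 180°.
Signed shortest Δλ = ((129.2 − -151.2 + 180) mod 360) − 180 = -79.6°.
Going west by 79.6° from -151.2° passes through 180° before reaching +129.2°.

Yes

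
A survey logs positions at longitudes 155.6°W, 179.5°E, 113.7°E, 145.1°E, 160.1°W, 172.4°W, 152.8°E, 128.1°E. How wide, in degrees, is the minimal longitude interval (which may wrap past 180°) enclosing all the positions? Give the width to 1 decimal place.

90.7°

Sort the longitudes: -172.4°, -160.1°, -155.6°, +113.7°, +128.1°, +145.1°, +152.8°, +179.5°.
Eastward gaps between consecutive values (wrapping around): 12.3°, 4.5°, 269.3°, 14.4°, 17.0°, 7.7°, 26.7°, 8.1°.
Largest gap = 269.3° ⇒ minimal covering band is its complement: 360° − 269.3° = 90.7°.
Band runs from +113.7° eastward to -155.6°, crossing the antimeridian.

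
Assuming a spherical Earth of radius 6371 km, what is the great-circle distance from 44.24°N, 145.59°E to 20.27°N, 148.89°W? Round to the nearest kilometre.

6522 km

Δλ = -148.89 − 145.59 = -294.48°; wrapped into (−180°, 180°]: 65.52°.
Δφ = 20.27 − 44.24 = -23.97°.
a = sin²(Δφ/2) + cos φ₁ · cos φ₂ · sin²(Δλ/2) = 0.239907.
c = 2·atan2(√a, √(1−a)) = 1.02373 rad → d = 6371·c ≈ 6522.17 km.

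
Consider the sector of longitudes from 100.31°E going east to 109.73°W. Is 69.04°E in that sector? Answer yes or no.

No

Band width going east from +100.31° to -109.73°: ((-109.73 − 100.31) mod 360) = 149.96°.
Offset of +69.04° east of the west edge: ((69.04 − 100.31) mod 360) = 328.73°.
328.73° > 149.96° ⇒ outside.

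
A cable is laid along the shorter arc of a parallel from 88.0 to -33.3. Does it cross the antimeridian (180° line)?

No

Signed shortest Δλ = ((-33.3 − 88.0 + 180) mod 360) − 180 = -121.3°.
Going west by 121.3° from +88.0° reaches -33.3° without touching 180°.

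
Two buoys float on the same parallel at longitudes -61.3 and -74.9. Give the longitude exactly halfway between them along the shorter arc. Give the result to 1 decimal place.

-68.1°

Signed shortest Δλ from -61.3° to -74.9° is -13.6°.
Midpoint longitude = -61.3° + (-13.6°)/2 = -61.3° − 6.8° = -68.1°.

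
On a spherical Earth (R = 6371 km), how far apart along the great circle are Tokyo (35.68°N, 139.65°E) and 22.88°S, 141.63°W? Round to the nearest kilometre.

10520 km

Δλ = -141.63 − 139.65 = -281.28°; wrapped into (−180°, 180°]: 78.72°.
Δφ = -22.88 − 35.68 = -58.56°.
a = sin²(Δφ/2) + cos φ₁ · cos φ₂ · sin²(Δλ/2) = 0.540193.
c = 2·atan2(√a, √(1−a)) = 1.65127 rad → d = 6371·c ≈ 10520.24 km.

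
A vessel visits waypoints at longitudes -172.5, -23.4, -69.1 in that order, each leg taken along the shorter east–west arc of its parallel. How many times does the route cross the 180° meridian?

0

Leg 1: -172.5° → -23.4°, shortest Δλ = 149.1° (east) — does not cross 180°.
Leg 2: -23.4° → -69.1°, shortest Δλ = -45.7° (west) — does not cross 180°.
Total crossings: 0.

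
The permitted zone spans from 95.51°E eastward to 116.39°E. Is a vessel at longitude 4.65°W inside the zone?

Band width going east from +95.51° to +116.39°: ((116.39 − 95.51) mod 360) = 20.88°.
Offset of -4.65° east of the west edge: ((-4.65 − 95.51) mod 360) = 259.84°.
259.84° > 20.88° ⇒ outside.

No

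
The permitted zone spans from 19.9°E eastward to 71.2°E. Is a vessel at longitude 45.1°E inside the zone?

Band width going east from +19.9° to +71.2°: ((71.2 − 19.9) mod 360) = 51.3°.
Offset of +45.1° east of the west edge: ((45.1 − 19.9) mod 360) = 25.2°.
25.2° ≤ 51.3° ⇒ inside.

Yes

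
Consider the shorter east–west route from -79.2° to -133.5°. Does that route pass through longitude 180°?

No

Signed shortest Δλ = ((-133.5 − -79.2 + 180) mod 360) − 180 = -54.3°.
Going west by 54.3° from -79.2° reaches -133.5° without touching 180°.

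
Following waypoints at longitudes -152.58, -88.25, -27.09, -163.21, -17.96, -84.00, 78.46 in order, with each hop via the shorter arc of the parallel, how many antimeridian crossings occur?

Leg 1: -152.58° → -88.25°, shortest Δλ = 64.33° (east) — does not cross 180°.
Leg 2: -88.25° → -27.09°, shortest Δλ = 61.16° (east) — does not cross 180°.
Leg 3: -27.09° → -163.21°, shortest Δλ = -136.12° (west) — does not cross 180°.
Leg 4: -163.21° → -17.96°, shortest Δλ = 145.25° (east) — does not cross 180°.
Leg 5: -17.96° → -84.00°, shortest Δλ = -66.04° (west) — does not cross 180°.
Leg 6: -84.00° → +78.46°, shortest Δλ = 162.46° (east) — does not cross 180°.
Total crossings: 0.

0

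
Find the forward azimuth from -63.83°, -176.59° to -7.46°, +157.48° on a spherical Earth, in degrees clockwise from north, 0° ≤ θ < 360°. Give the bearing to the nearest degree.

330°

Δλ = 157.48 − -176.59 = 334.07°; wrapped into (−180°, 180°]: -25.93°.
θ = atan2( sin Δλ · cos φ₂ , cos φ₁ · sin φ₂ − sin φ₁ · cos φ₂ · cos Δλ )
  = atan2(-0.43357, 0.74304) = -30.264° → normalised to [0°, 360°): 329.736°.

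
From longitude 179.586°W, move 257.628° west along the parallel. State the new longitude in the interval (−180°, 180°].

77.214°W

Start at -179.586°; shift −257.628° → -437.214°.
-437.214° lies outside (−180°, 180°]; add 360° → -77.214°.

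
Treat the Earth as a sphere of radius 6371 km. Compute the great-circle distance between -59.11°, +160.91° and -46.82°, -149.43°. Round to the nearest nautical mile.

Δλ = -149.43 − 160.91 = -310.34°; wrapped into (−180°, 180°]: 49.66°.
Δφ = -46.82 − -59.11 = 12.29°.
a = sin²(Δφ/2) + cos φ₁ · cos φ₂ · sin²(Δλ/2) = 0.073408.
c = 2·atan2(√a, √(1−a)) = 0.54874 rad → d = 6371·c ≈ 3496.01 km ≈ 1887.69 nmi.

1888 nmi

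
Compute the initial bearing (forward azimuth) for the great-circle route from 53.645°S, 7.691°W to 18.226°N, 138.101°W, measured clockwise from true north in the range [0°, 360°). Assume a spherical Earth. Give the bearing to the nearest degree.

Δλ = -138.101 − -7.691 = -130.410°.
θ = atan2( sin Δλ · cos φ₂ , cos φ₁ · sin φ₂ − sin φ₁ · cos φ₂ · cos Δλ )
  = atan2(-0.72322, -0.31048) = -113.234° → normalised to [0°, 360°): 246.766°.

247°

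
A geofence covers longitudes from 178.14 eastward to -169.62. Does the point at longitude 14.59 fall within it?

Band width going east from +178.14° to -169.62°: ((-169.62 − 178.14) mod 360) = 12.24°.
Offset of +14.59° east of the west edge: ((14.59 − 178.14) mod 360) = 196.45°.
196.45° > 12.24° ⇒ outside.

No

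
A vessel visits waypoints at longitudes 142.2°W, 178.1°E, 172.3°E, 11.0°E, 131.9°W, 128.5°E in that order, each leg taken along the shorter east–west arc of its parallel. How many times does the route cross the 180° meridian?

Leg 1: -142.2° → +178.1°, shortest Δλ = -39.7° (west) — crosses 180°.
Leg 2: +178.1° → +172.3°, shortest Δλ = -5.8° (west) — does not cross 180°.
Leg 3: +172.3° → +11.0°, shortest Δλ = -161.3° (west) — does not cross 180°.
Leg 4: +11.0° → -131.9°, shortest Δλ = -142.9° (west) — does not cross 180°.
Leg 5: -131.9° → +128.5°, shortest Δλ = -99.6° (west) — crosses 180°.
Total crossings: 2.

2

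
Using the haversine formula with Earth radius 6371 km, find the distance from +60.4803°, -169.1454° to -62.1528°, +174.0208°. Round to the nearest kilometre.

Δλ = 174.0208 − -169.1454 = 343.1662°; wrapped into (−180°, 180°]: -16.8338°.
Δφ = -62.1528 − 60.4803 = -122.6331°.
a = sin²(Δφ/2) + cos φ₁ · cos φ₂ · sin²(Δλ/2) = 0.774560.
c = 2·atan2(√a, √(1−a)) = 2.15211 rad → d = 6371·c ≈ 13711.07 km.

13711 km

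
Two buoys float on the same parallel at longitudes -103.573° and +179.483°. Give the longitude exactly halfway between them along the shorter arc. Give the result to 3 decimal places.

Signed shortest Δλ from -103.573° to +179.483° is -76.944°.
Midpoint longitude = -103.573° + (-76.944°)/2 = -103.573° − 38.472° = -142.045°.
(The naïve average (-103.573 + +179.483)/2 = 37.955° is on the wrong side of the globe.)

-142.045°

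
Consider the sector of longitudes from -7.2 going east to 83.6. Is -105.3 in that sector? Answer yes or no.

Band width going east from -7.2° to +83.6°: ((83.6 − -7.2) mod 360) = 90.8°.
Offset of -105.3° east of the west edge: ((-105.3 − -7.2) mod 360) = 261.9°.
261.9° > 90.8° ⇒ outside.

No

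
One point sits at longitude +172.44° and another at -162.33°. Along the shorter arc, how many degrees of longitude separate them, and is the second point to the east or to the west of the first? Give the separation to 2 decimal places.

25.23° east

Raw difference: -162.33 − 172.44 = -334.77°.
Normalise into (−180°, 180°]: -334.77° + 360° = 25.23°.
Positive ⇒ the second point lies to the east; separation 25.23°.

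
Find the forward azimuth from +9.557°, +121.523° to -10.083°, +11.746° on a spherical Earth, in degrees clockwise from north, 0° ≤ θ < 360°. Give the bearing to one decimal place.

Δλ = 11.746 − 121.523 = -109.777°.
θ = atan2( sin Δλ · cos φ₂ , cos φ₁ · sin φ₂ − sin φ₁ · cos φ₂ · cos Δλ )
  = atan2(-0.92648, -0.11733) = -97.218° → normalised to [0°, 360°): 262.782°.

262.8°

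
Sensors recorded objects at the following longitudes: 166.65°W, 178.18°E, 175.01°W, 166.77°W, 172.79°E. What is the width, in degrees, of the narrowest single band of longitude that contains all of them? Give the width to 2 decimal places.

20.56°

Sort the longitudes: -175.01°, -166.77°, -166.65°, +172.79°, +178.18°.
Eastward gaps between consecutive values (wrapping around): 8.24°, 0.12°, 339.44°, 5.39°, 6.81°.
Largest gap = 339.44° ⇒ minimal covering band is its complement: 360° − 339.44° = 20.56°.
Band runs from +172.79° eastward to -166.65°, crossing the antimeridian.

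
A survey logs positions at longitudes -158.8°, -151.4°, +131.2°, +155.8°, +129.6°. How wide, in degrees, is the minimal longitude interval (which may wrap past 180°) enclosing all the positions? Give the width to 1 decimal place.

Sort the longitudes: -158.8°, -151.4°, +129.6°, +131.2°, +155.8°.
Eastward gaps between consecutive values (wrapping around): 7.4°, 281.0°, 1.6°, 24.6°, 45.4°.
Largest gap = 281.0° ⇒ minimal covering band is its complement: 360° − 281.0° = 79.0°.
Band runs from +129.6° eastward to -151.4°, crossing the antimeridian.

79.0°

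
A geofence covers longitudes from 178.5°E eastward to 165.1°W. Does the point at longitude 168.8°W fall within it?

Yes

Band width going east from +178.5° to -165.1°: ((-165.1 − 178.5) mod 360) = 16.4°.
Offset of -168.8° east of the west edge: ((-168.8 − 178.5) mod 360) = 12.7°.
12.7° ≤ 16.4° ⇒ inside.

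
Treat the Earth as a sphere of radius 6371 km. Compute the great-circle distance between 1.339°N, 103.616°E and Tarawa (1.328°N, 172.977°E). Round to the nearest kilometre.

Δλ = 172.977 − 103.616 = 69.361°.
Δφ = 1.328 − 1.339 = -0.011°.
a = sin²(Δφ/2) + cos φ₁ · cos φ₂ · sin²(Δλ/2) = 0.323585.
c = 2·atan2(√a, √(1−a)) = 1.21020 rad → d = 6371·c ≈ 7710.20 km.

7710 km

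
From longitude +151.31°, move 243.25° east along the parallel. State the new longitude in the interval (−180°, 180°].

+34.56°

Start at +151.31°; shift +243.25° → +394.56°.
+394.56° lies outside (−180°, 180°]; subtract 360° → +34.56°.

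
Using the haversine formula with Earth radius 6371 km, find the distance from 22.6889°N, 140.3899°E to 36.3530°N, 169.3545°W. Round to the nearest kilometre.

5034 km

Δλ = -169.3545 − 140.3899 = -309.7444°; wrapped into (−180°, 180°]: 50.2556°.
Δφ = 36.3530 − 22.6889 = 13.6641°.
a = sin²(Δφ/2) + cos φ₁ · cos φ₂ · sin²(Δλ/2) = 0.148137.
c = 2·atan2(√a, √(1−a)) = 0.79017 rad → d = 6371·c ≈ 5034.17 km.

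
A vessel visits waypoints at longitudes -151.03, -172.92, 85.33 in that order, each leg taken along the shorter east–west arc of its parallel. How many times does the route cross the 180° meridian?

1

Leg 1: -151.03° → -172.92°, shortest Δλ = -21.89° (west) — does not cross 180°.
Leg 2: -172.92° → +85.33°, shortest Δλ = -101.75° (west) — crosses 180°.
Total crossings: 1.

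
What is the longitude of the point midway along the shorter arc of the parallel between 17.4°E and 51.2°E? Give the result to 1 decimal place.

34.3°E

Signed shortest Δλ from +17.4° to +51.2° is +33.8°.
Midpoint longitude = +17.4° + (+33.8°)/2 = +17.4° + 16.9° = +34.3°.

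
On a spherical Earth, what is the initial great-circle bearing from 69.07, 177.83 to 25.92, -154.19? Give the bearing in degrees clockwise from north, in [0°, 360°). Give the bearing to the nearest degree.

Δλ = -154.19 − 177.83 = -332.02°; wrapped into (−180°, 180°]: 27.98°.
θ = atan2( sin Δλ · cos φ₂ , cos φ₁ · sin φ₂ − sin φ₁ · cos φ₂ · cos Δλ )
  = atan2(0.42197, -0.58572) = 144.230° → normalised to [0°, 360°): 144.230°.

144°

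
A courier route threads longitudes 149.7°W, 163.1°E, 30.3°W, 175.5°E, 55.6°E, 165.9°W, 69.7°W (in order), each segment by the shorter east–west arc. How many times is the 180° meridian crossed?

4

Leg 1: -149.7° → +163.1°, shortest Δλ = -47.2° (west) — crosses 180°.
Leg 2: +163.1° → -30.3°, shortest Δλ = 166.6° (east) — crosses 180°.
Leg 3: -30.3° → +175.5°, shortest Δλ = -154.2° (west) — crosses 180°.
Leg 4: +175.5° → +55.6°, shortest Δλ = -119.9° (west) — does not cross 180°.
Leg 5: +55.6° → -165.9°, shortest Δλ = 138.5° (east) — crosses 180°.
Leg 6: -165.9° → -69.7°, shortest Δλ = 96.2° (east) — does not cross 180°.
Total crossings: 4.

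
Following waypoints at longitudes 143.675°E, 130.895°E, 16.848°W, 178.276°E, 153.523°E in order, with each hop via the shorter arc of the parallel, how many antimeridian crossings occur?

Leg 1: +143.675° → +130.895°, shortest Δλ = -12.78° (west) — does not cross 180°.
Leg 2: +130.895° → -16.848°, shortest Δλ = -147.743° (west) — does not cross 180°.
Leg 3: -16.848° → +178.276°, shortest Δλ = -164.876° (west) — crosses 180°.
Leg 4: +178.276° → +153.523°, shortest Δλ = -24.753° (west) — does not cross 180°.
Total crossings: 1.

1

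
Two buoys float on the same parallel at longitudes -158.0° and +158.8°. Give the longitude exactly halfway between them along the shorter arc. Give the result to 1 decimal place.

-179.6°

Signed shortest Δλ from -158.0° to +158.8° is -43.2°.
Midpoint longitude = -158.0° + (-43.2°)/2 = -158.0° − 21.6° = -179.6°.
(The naïve average (-158.0 + +158.8)/2 = 0.4° is on the wrong side of the globe.)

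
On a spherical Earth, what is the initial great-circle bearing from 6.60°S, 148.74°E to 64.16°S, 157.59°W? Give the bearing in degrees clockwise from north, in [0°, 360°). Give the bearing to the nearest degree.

158°

Δλ = -157.59 − 148.74 = -306.33°; wrapped into (−180°, 180°]: 53.67°.
θ = atan2( sin Δλ · cos φ₂ , cos φ₁ · sin φ₂ − sin φ₁ · cos φ₂ · cos Δλ )
  = atan2(0.35114, -0.86437) = 157.891° → normalised to [0°, 360°): 157.891°.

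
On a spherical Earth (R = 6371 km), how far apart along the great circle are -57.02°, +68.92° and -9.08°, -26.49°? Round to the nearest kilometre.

9486 km

Δλ = -26.49 − 68.92 = -95.41°.
Δφ = -9.08 − -57.02 = 47.94°.
a = sin²(Δφ/2) + cos φ₁ · cos φ₂ · sin²(Δλ/2) = 0.459148.
c = 2·atan2(√a, √(1−a)) = 1.48900 rad → d = 6371·c ≈ 9486.42 km.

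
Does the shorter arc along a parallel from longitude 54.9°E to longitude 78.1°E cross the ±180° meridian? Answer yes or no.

No

Signed shortest Δλ = ((78.1 − 54.9 + 180) mod 360) − 180 = 23.2°.
Going east by 23.2° from +54.9° reaches +78.1° without touching 180°.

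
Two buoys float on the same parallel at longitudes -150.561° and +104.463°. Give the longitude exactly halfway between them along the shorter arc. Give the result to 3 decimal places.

+156.951°

Signed shortest Δλ from -150.561° to +104.463° is -104.976°.
Midpoint longitude = -150.561° + (-104.976°)/2 = -150.561° − 52.488° = -203.049°.
Normalise into (−180°, 180°]: +156.951°.
(The naïve average (-150.561 + +104.463)/2 = -23.049° is on the wrong side of the globe.)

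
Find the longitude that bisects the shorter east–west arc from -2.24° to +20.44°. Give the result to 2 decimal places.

Signed shortest Δλ from -2.24° to +20.44° is +22.68°.
Midpoint longitude = -2.24° + (+22.68°)/2 = -2.24° + 11.34° = +9.10°.

+9.10°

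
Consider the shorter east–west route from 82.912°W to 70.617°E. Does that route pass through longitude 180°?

No

Signed shortest Δλ = ((70.617 − -82.912 + 180) mod 360) − 180 = 153.529°.
Going east by 153.529° from -82.912° reaches +70.617° without touching 180°.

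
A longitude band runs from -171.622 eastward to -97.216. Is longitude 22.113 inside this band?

Band width going east from -171.622° to -97.216°: ((-97.216 − -171.622) mod 360) = 74.406°.
Offset of +22.113° east of the west edge: ((22.113 − -171.622) mod 360) = 193.735°.
193.735° > 74.406° ⇒ outside.

No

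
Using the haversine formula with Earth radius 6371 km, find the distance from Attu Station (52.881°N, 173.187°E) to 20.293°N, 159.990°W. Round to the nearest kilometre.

Δλ = -159.990 − 173.187 = -333.177°; wrapped into (−180°, 180°]: 26.823°.
Δφ = 20.293 − 52.881 = -32.588°.
a = sin²(Δφ/2) + cos φ₁ · cos φ₂ · sin²(Δλ/2) = 0.109168.
c = 2·atan2(√a, √(1−a)) = 0.67347 rad → d = 6371·c ≈ 4290.65 km.

4291 km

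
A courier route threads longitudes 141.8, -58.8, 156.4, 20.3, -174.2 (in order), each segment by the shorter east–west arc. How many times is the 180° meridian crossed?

Leg 1: +141.8° → -58.8°, shortest Δλ = 159.4° (east) — crosses 180°.
Leg 2: -58.8° → +156.4°, shortest Δλ = -144.8° (west) — crosses 180°.
Leg 3: +156.4° → +20.3°, shortest Δλ = -136.1° (west) — does not cross 180°.
Leg 4: +20.3° → -174.2°, shortest Δλ = 165.5° (east) — crosses 180°.
Total crossings: 3.

3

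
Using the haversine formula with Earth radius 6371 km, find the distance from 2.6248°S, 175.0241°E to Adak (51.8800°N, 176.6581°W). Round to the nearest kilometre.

Δλ = -176.6581 − 175.0241 = -351.6822°; wrapped into (−180°, 180°]: 8.3178°.
Δφ = 51.8800 − -2.6248 = 54.5048°.
a = sin²(Δφ/2) + cos φ₁ · cos φ₂ · sin²(Δλ/2) = 0.212926.
c = 2·atan2(√a, √(1−a)) = 0.95923 rad → d = 6371·c ≈ 6111.27 km.

6111 km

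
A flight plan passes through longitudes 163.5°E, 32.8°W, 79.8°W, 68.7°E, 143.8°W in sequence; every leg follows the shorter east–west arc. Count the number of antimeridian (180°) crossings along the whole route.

2

Leg 1: +163.5° → -32.8°, shortest Δλ = 163.7° (east) — crosses 180°.
Leg 2: -32.8° → -79.8°, shortest Δλ = -47.0° (west) — does not cross 180°.
Leg 3: -79.8° → +68.7°, shortest Δλ = 148.5° (east) — does not cross 180°.
Leg 4: +68.7° → -143.8°, shortest Δλ = 147.5° (east) — crosses 180°.
Total crossings: 2.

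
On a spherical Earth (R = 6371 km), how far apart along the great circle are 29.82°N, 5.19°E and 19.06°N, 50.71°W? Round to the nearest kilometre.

Δλ = -50.71 − 5.19 = -55.90°.
Δφ = 19.06 − 29.82 = -10.76°.
a = sin²(Δφ/2) + cos φ₁ · cos φ₂ · sin²(Δλ/2) = 0.188935.
c = 2·atan2(√a, √(1−a)) = 0.89934 rad → d = 6371·c ≈ 5729.67 km.

5730 km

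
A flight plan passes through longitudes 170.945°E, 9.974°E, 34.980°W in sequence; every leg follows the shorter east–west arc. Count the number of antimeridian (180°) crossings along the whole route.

Leg 1: +170.945° → +9.974°, shortest Δλ = -160.971° (west) — does not cross 180°.
Leg 2: +9.974° → -34.980°, shortest Δλ = -44.954° (west) — does not cross 180°.
Total crossings: 0.

0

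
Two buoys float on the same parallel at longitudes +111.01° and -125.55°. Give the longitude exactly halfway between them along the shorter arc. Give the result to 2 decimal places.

+172.73°

Signed shortest Δλ from +111.01° to -125.55° is +123.44°.
Midpoint longitude = +111.01° + (+123.44°)/2 = +111.01° + 61.72° = +172.73°.
(The naïve average (+111.01 + -125.55)/2 = -7.27° is on the wrong side of the globe.)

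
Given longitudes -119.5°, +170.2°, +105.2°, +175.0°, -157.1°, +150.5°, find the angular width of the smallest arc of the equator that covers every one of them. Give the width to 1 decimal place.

135.3°

Sort the longitudes: -157.1°, -119.5°, +105.2°, +150.5°, +170.2°, +175.0°.
Eastward gaps between consecutive values (wrapping around): 37.6°, 224.7°, 45.3°, 19.7°, 4.8°, 27.9°.
Largest gap = 224.7° ⇒ minimal covering band is its complement: 360° − 224.7° = 135.3°.
Band runs from +105.2° eastward to -119.5°, crossing the antimeridian.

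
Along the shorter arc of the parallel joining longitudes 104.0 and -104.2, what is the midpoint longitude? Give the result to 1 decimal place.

Signed shortest Δλ from +104.0° to -104.2° is +151.8°.
Midpoint longitude = +104.0° + (+151.8°)/2 = +104.0° + 75.9° = +179.9°.
(The naïve average (+104.0 + -104.2)/2 = -0.1° is on the wrong side of the globe.)

+179.9°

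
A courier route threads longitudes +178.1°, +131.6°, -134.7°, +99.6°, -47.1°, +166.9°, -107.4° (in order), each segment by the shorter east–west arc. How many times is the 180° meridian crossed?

Leg 1: +178.1° → +131.6°, shortest Δλ = -46.5° (west) — does not cross 180°.
Leg 2: +131.6° → -134.7°, shortest Δλ = 93.7° (east) — crosses 180°.
Leg 3: -134.7° → +99.6°, shortest Δλ = -125.7° (west) — crosses 180°.
Leg 4: +99.6° → -47.1°, shortest Δλ = -146.7° (west) — does not cross 180°.
Leg 5: -47.1° → +166.9°, shortest Δλ = -146.0° (west) — crosses 180°.
Leg 6: +166.9° → -107.4°, shortest Δλ = 85.7° (east) — crosses 180°.
Total crossings: 4.

4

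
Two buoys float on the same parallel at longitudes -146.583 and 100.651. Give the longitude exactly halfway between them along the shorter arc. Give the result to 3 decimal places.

+157.034°

Signed shortest Δλ from -146.583° to +100.651° is -112.766°.
Midpoint longitude = -146.583° + (-112.766°)/2 = -146.583° − 56.383° = -202.966°.
Normalise into (−180°, 180°]: +157.034°.
(The naïve average (-146.583 + +100.651)/2 = -22.966° is on the wrong side of the globe.)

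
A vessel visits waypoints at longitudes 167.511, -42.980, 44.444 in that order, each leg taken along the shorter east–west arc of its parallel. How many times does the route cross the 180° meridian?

Leg 1: +167.511° → -42.980°, shortest Δλ = 149.509° (east) — crosses 180°.
Leg 2: -42.980° → +44.444°, shortest Δλ = 87.424° (east) — does not cross 180°.
Total crossings: 1.

1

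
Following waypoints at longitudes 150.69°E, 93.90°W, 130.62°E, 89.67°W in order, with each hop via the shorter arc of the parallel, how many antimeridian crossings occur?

Leg 1: +150.69° → -93.90°, shortest Δλ = 115.41° (east) — crosses 180°.
Leg 2: -93.90° → +130.62°, shortest Δλ = -135.48° (west) — crosses 180°.
Leg 3: +130.62° → -89.67°, shortest Δλ = 139.71° (east) — crosses 180°.
Total crossings: 3.

3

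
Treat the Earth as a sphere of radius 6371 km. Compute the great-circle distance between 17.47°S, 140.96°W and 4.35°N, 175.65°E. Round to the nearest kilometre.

5344 km

Δλ = 175.65 − -140.96 = 316.61°; wrapped into (−180°, 180°]: -43.39°.
Δφ = 4.35 − -17.47 = 21.82°.
a = sin²(Δφ/2) + cos φ₁ · cos φ₂ · sin²(Δλ/2) = 0.165796.
c = 2·atan2(√a, √(1−a)) = 0.83873 rad → d = 6371·c ≈ 5343.55 km.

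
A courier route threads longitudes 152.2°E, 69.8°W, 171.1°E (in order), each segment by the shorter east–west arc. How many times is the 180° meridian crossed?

2

Leg 1: +152.2° → -69.8°, shortest Δλ = 138.0° (east) — crosses 180°.
Leg 2: -69.8° → +171.1°, shortest Δλ = -119.1° (west) — crosses 180°.
Total crossings: 2.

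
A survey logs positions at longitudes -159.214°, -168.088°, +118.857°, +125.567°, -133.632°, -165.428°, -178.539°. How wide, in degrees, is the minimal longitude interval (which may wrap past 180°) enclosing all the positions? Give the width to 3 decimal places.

107.511°

Sort the longitudes: -178.539°, -168.088°, -165.428°, -159.214°, -133.632°, +118.857°, +125.567°.
Eastward gaps between consecutive values (wrapping around): 10.451°, 2.660°, 6.214°, 25.582°, 252.489°, 6.710°, 55.894°.
Largest gap = 252.489° ⇒ minimal covering band is its complement: 360° − 252.489° = 107.511°.
Band runs from +118.857° eastward to -133.632°, crossing the antimeridian.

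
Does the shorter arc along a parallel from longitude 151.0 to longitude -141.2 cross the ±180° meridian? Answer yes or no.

Naïve |-141.2 − 151.0| = 292.2° > 180°, so the shorter arc goes the other way round — across 180°.
Signed shortest Δλ = ((-141.2 − 151.0 + 180) mod 360) − 180 = 67.8°.
Going east by 67.8° from +151.0° passes through 180° before reaching -141.2°.

Yes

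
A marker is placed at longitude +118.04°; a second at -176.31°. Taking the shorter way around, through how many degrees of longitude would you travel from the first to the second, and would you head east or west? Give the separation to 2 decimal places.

65.65° east

Raw difference: -176.31 − 118.04 = -294.35°.
Normalise into (−180°, 180°]: -294.35° + 360° = 65.65°.
Positive ⇒ the second point lies to the east; separation 65.65°.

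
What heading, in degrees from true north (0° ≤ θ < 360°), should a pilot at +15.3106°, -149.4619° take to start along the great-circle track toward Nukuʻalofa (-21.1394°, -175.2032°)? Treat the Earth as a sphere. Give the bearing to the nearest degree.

Δλ = -175.2032 − -149.4619 = -25.7413°.
θ = atan2( sin Δλ · cos φ₂ , cos φ₁ · sin φ₂ − sin φ₁ · cos φ₂ · cos Δλ )
  = atan2(-0.40508, -0.56968) = -144.585° → normalised to [0°, 360°): 215.415°.

215°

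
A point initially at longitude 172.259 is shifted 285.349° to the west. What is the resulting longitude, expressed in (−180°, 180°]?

Start at +172.259°; shift −285.349° → -113.090°.
-113.090° already lies in (−180°, 180°].

-113.090°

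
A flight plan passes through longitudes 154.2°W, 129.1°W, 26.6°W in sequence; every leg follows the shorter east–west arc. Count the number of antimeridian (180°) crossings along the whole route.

0

Leg 1: -154.2° → -129.1°, shortest Δλ = 25.1° (east) — does not cross 180°.
Leg 2: -129.1° → -26.6°, shortest Δλ = 102.5° (east) — does not cross 180°.
Total crossings: 0.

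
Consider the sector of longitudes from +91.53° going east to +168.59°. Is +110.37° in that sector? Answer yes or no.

Yes

Band width going east from +91.53° to +168.59°: ((168.59 − 91.53) mod 360) = 77.06°.
Offset of +110.37° east of the west edge: ((110.37 − 91.53) mod 360) = 18.84°.
18.84° ≤ 77.06° ⇒ inside.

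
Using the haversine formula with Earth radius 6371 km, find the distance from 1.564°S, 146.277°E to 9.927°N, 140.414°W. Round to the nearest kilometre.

Δλ = -140.414 − 146.277 = -286.691°; wrapped into (−180°, 180°]: 73.309°.
Δφ = 9.927 − -1.564 = 11.491°.
a = sin²(Δφ/2) + cos φ₁ · cos φ₂ · sin²(Δλ/2) = 0.360950.
c = 2·atan2(√a, √(1−a)) = 1.28898 rad → d = 6371·c ≈ 8212.10 km.

8212 km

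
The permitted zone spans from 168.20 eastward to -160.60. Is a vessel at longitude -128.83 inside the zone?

Band width going east from +168.20° to -160.60°: ((-160.60 − 168.20) mod 360) = 31.20°.
Offset of -128.83° east of the west edge: ((-128.83 − 168.20) mod 360) = 62.97°.
62.97° > 31.20° ⇒ outside.

No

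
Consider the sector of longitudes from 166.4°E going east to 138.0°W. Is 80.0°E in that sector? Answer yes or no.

No

Band width going east from +166.4° to -138.0°: ((-138.0 − 166.4) mod 360) = 55.6°.
Offset of +80.0° east of the west edge: ((80.0 − 166.4) mod 360) = 273.6°.
273.6° > 55.6° ⇒ outside.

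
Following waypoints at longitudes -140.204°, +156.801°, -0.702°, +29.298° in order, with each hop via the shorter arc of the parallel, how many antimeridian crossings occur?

1

Leg 1: -140.204° → +156.801°, shortest Δλ = -62.995° (west) — crosses 180°.
Leg 2: +156.801° → -0.702°, shortest Δλ = -157.503° (west) — does not cross 180°.
Leg 3: -0.702° → +29.298°, shortest Δλ = 30.0° (east) — does not cross 180°.
Total crossings: 1.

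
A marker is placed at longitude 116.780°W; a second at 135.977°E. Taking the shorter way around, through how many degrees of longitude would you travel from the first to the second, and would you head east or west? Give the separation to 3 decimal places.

Raw difference: 135.977 − -116.780 = 252.757°.
Normalise into (−180°, 180°]: 252.757° − 360° = -107.243°.
Negative ⇒ the second point lies to the west; separation 107.243°.

107.243° west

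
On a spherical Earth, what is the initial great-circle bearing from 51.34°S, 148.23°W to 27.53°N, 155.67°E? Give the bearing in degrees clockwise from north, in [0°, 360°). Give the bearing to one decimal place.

Δλ = 155.67 − -148.23 = 303.90°; wrapped into (−180°, 180°]: -56.10°.
θ = atan2( sin Δλ · cos φ₂ , cos φ₁ · sin φ₂ − sin φ₁ · cos φ₂ · cos Δλ )
  = atan2(-0.73603, 0.67495) = -47.479° → normalised to [0°, 360°): 312.521°.

312.5°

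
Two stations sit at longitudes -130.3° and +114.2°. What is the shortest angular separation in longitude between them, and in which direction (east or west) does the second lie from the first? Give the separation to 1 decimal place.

Raw difference: 114.2 − -130.3 = 244.5°.
Normalise into (−180°, 180°]: 244.5° − 360° = -115.5°.
Negative ⇒ the second point lies to the west; separation 115.5°.

115.5° west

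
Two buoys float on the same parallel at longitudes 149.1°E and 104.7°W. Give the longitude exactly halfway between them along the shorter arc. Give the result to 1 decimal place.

157.8°W

Signed shortest Δλ from +149.1° to -104.7° is +106.2°.
Midpoint longitude = +149.1° + (+106.2°)/2 = +149.1° + 53.1° = +202.2°.
Normalise into (−180°, 180°]: -157.8°.
(The naïve average (+149.1 + -104.7)/2 = 22.2° is on the wrong side of the globe.)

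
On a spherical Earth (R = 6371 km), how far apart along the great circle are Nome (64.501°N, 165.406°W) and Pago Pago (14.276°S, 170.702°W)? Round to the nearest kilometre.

8771 km

Δλ = -170.702 − -165.406 = -5.296°.
Δφ = -14.276 − 64.501 = -78.777°.
a = sin²(Δφ/2) + cos φ₁ · cos φ₂ · sin²(Δλ/2) = 0.403576.
c = 2·atan2(√a, √(1−a)) = 1.37673 rad → d = 6371·c ≈ 8771.17 km.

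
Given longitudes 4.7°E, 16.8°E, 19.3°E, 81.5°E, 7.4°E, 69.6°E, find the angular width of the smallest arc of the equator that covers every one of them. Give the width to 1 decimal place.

Sort the longitudes: +4.7°, +7.4°, +16.8°, +19.3°, +69.6°, +81.5°.
Eastward gaps between consecutive values (wrapping around): 2.7°, 9.4°, 2.5°, 50.3°, 11.9°, 283.2°.
Largest gap = 283.2° ⇒ minimal covering band is its complement: 360° − 283.2° = 76.8°.
Band runs from +4.7° eastward to +81.5°.

76.8°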